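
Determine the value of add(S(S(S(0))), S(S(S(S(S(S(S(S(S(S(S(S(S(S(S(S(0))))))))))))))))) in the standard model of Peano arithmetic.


add(S^3(0), S^16(0)):
S^3(0) = 3
S^16(0) = 16
3 + 16 = 19

19


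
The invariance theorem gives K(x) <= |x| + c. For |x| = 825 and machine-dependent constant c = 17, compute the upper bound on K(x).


K(x) <= |x| + c = 825 + 17 = 842

842


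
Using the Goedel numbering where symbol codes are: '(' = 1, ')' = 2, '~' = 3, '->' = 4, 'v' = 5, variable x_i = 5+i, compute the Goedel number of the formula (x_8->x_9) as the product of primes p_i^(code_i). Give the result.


Formula: (x_8->x_9)
Symbol codes: [1, 13, 4, 14, 2]
Primes: [2, 3, 5, 7, 11]
p_1^1 = 2^1 = 2
p_2^13 = 3^13 = 1594323
p_3^4 = 5^4 = 625
p_4^14 = 7^14 = 678223072849
p_5^2 = 11^2 = 121
Product = 163547629931292729333750

163547629931292729333750


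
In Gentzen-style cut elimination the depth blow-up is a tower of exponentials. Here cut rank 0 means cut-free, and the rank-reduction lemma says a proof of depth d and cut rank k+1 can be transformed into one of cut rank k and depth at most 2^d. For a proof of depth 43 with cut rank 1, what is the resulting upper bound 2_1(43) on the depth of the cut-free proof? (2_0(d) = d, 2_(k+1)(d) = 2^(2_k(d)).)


Each rank reduction sends depth d to at most 2^d; cut rank r needs r reductions.
2_0(43) = 43
2_1(43) = 2^43 = 8796093022208
Cut-free depth bound = 8796093022208

8796093022208


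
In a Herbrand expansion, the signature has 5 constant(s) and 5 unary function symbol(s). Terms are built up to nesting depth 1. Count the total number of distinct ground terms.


Herbrand terms by depth:
Depth 0: 5 constants
Depth 1: 25 new terms (running total: 30)
Total distinct ground terms = 30

30


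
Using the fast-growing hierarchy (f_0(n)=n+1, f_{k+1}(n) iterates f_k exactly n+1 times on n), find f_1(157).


f_1(157) = f_0^158(157)
f_0 adds 1 each time, applied 158 times.
f_1(157) = 157 + 158 = 315

315


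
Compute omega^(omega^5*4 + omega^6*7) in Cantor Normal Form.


omega^(omega^5*4 + omega^6*7):
In ordinal addition a term is absorbed by a following term of strictly larger exponent: 5 < 6, so omega^5*4 + omega^6*7 = omega^6*7.
omega raised to a CNF ordinal is a single CNF term: Result = omega^(omega^6*7)

omega^(omega^6*7)


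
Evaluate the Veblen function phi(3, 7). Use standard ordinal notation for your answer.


phi(3, 7):
phi(3, beta) = eta_beta (the beta-th eta number, fixed point of zeta).
phi(3, 7) = eta_7

eta_7


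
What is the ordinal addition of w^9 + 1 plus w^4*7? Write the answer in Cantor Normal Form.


Ordinal addition (w^9 + 1) + w^4*7:
alpha's leading term has exponent 9 > beta's exponent 4, so it survives.
alpha's tail term has exponent 0 < beta's exponent 4, so it is absorbed by beta.
In ordinal addition, any term followed by a strictly larger-exponent term is absorbed.
Result = w^9 + w^4*7

w^9 + w^4*7


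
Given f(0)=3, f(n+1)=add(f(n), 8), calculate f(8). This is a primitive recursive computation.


f(0) = 3
f(1) = add(f(0), 8) = add(3, 8) = 11
f(2) = add(f(1), 8) = add(11, 8) = 19
f(3) = add(f(2), 8) = add(19, 8) = 27
f(4) = add(f(3), 8) = add(27, 8) = 35
f(5) = add(f(4), 8) = add(35, 8) = 43
f(6) = add(f(5), 8) = add(43, 8) = 51
f(7) = add(f(6), 8) = add(51, 8) = 59
f(8) = add(f(7), 8) = add(59, 8) = 67


67


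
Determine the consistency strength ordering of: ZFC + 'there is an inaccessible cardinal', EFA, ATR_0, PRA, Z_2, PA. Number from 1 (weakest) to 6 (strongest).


Ordering by consistency strength:
1. EFA
2. PRA
3. PA
4. ATR_0
5. Z_2
6. ZFC + 'there is an inaccessible cardinal'


ZFC + 'there is an inaccessible cardinal'=6, EFA=1, ATR_0=4, PRA=2, Z_2=5, PA=3


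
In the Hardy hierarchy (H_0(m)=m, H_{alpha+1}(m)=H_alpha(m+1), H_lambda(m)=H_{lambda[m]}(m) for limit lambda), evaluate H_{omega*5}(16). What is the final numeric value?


H_{omega*5}(16):
For the Hardy hierarchy, H_{omega*k}(n) = 2^k * n.
2^5 = 32.
32 * 16 = 512

512


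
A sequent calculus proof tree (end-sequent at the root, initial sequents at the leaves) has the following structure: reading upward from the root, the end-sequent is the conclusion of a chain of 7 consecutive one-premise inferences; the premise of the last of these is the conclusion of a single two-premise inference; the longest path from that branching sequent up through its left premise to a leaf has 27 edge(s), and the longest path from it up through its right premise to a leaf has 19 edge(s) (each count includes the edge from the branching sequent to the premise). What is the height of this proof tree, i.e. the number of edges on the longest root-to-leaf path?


Longest path through the left premise: 27 edges (measured from the branching sequent)
Longest path through the right premise: 19 edges
Height of the subtree rooted at the branching sequent: max(27, 19) = 27
The branching sequent sits 7 edges above the root (the chain of one-premise inferences), so height = 27 + 7 = 34

34


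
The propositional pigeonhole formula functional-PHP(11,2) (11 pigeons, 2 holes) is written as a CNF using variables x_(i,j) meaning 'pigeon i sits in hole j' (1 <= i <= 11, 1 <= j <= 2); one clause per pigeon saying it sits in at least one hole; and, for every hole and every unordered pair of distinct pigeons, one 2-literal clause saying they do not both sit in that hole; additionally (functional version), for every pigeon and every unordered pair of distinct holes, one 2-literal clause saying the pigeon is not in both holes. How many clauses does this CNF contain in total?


functional-PHP(11,2): 11 pigeons, 2 holes, 11*2 = 22 variables.
- pigeon clauses: one per pigeon -> 11 clauses
- hole clauses: 2 holes * C(11,2) = 2 * 55 -> 110 clauses
- functional clauses: 11 pigeons * C(2,2) = 11 * 1 -> 11 clauses
Total clauses = 11 + 110 + 11 = 132

132


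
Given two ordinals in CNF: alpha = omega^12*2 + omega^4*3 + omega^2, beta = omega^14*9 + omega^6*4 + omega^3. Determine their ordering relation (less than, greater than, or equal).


Compare term by term from highest exponent:
alpha = omega^12*2 + omega^4*3 + omega^2
beta = omega^14*9 + omega^6*4 + omega^3
Term 1: alpha has omega^12*2, beta has omega^14*9
Term 2: alpha has omega^4*3, beta has omega^6*4
Term 3: alpha has omega^2*1, beta has omega^3*1
Result: alpha < beta

alpha < beta


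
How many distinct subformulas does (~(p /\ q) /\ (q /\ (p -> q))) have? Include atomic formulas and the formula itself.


Formula: (~(p /\ q) /\ (q /\ (p -> q)))
Subformulas found:
  1. q
  2. p
  3. (p /\ q)
  4. (p -> q)
  5. ~(p /\ q)
  6. (q /\ (p -> q))
  7. (~(p /\ q) /\ (q /\ (p -> q)))
Total distinct subformulas = 7

7


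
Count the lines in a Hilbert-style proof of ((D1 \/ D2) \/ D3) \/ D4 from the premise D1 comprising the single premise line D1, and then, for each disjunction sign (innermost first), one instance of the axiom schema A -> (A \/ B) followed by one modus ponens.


Building the left-nested 4-ary disjunction from D1:
- 1 premise line (D1)
- 4 disjuncts means 3 disjunction signs; each needs 1 axiom instance + 1 MP = 2 lines: 2 * 3 = 6
Total = 1 + 6 = 7 lines.

7


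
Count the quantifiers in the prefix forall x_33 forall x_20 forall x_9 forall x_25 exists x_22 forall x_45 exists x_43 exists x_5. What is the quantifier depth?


Quantifier prefix has 8 quantifier symbols.
Quantifier depth = 8

8


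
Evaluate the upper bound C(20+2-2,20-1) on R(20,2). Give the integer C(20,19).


R(20,2) <= C(20+2-2, 20-1) = C(20, 19)
C(20, 19) = 20! / (19! * 1!)
= 20

20


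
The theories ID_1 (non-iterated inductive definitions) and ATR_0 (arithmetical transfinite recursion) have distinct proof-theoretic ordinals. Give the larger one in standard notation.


Proof-theoretic ordinal of ID_1 (non-iterated inductive definitions): psi_0(epsilon_{Omega+1})
Proof-theoretic ordinal of ATR_0 (arithmetical transfinite recursion): Gamma_0
Comparing: Gamma_0 < psi_0(epsilon_{Omega+1}).
The larger ordinal is psi_0(epsilon_{Omega+1}) (from ID_1 (non-iterated inductive definitions)).

psi_0(epsilon_{Omega+1})


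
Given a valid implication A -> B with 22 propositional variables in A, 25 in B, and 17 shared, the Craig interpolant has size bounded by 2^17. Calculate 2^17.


Shared atoms = 17
Craig interpolant size bound = 2^17
= 131072

131072


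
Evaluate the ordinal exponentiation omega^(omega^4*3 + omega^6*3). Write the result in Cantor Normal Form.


omega^(omega^4*3 + omega^6*3):
In ordinal addition a term is absorbed by a following term of strictly larger exponent: 4 < 6, so omega^4*3 + omega^6*3 = omega^6*3.
omega raised to a CNF ordinal is a single CNF term: Result = omega^(omega^6*3)

omega^(omega^6*3)


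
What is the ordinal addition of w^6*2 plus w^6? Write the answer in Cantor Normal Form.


Ordinal addition w^6*2 + w^6:
Both terms have the same exponent 6.
w^e*c + w^e*d = w^e*(c+d).
Result = w^6*(2+1) = w^6*3

w^6*3


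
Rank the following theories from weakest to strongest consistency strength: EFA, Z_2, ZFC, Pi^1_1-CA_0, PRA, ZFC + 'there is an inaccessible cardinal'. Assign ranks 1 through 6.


Ordering by consistency strength:
1. EFA
2. PRA
3. Pi^1_1-CA_0
4. Z_2
5. ZFC
6. ZFC + 'there is an inaccessible cardinal'


EFA=1, Z_2=4, ZFC=5, Pi^1_1-CA_0=3, PRA=2, ZFC + 'there is an inaccessible cardinal'=6


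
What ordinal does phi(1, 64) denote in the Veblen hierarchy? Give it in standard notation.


phi(1, 64):
phi(1, beta) = epsilon_beta (the beta-th epsilon number).
phi(1, 64) = epsilon_64

epsilon_64


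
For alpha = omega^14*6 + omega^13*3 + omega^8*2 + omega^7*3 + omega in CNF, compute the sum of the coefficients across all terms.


CNF: omega^14*6 + omega^13*3 + omega^8*2 + omega^7*3 + omega
Coefficients: 6 + 3 + 2 + 3 + 1 = 15

15


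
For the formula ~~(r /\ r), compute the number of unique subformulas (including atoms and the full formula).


Formula: ~~(r /\ r)
Subformulas found:
  1. r
  2. (r /\ r)
  3. ~(r /\ r)
  4. ~~(r /\ r)
Total distinct subformulas = 4

4


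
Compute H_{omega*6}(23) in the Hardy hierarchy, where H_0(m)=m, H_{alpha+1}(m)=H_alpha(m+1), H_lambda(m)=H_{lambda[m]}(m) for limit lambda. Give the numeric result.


H_{omega*6}(23):
For the Hardy hierarchy, H_{omega*k}(n) = 2^k * n.
2^6 = 64.
64 * 23 = 1472

1472


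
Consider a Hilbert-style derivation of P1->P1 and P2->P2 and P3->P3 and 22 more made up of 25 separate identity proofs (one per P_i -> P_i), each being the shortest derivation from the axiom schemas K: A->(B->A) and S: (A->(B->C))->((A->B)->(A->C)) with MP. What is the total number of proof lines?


The shortest proof of A->A from K and S in the Hilbert calculus has exactly 5 lines:
(1) K instance A->((A->A)->A), (2) S instance, (3) MP on 1,2, (4) K instance A->(A->A), (5) MP on 3,4.
For 25 independent identities: 25 * 5 = 125 lines total.

125


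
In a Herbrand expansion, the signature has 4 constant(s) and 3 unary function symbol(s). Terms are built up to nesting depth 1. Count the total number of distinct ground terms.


Herbrand terms by depth:
Depth 0: 4 constants
Depth 1: 12 new terms (running total: 16)
Total distinct ground terms = 16

16


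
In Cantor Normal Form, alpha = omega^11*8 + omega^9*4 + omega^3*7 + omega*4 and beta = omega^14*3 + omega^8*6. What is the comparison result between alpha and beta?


Compare term by term from highest exponent:
alpha = omega^11*8 + omega^9*4 + omega^3*7 + omega*4
beta = omega^14*3 + omega^8*6
Term 1: alpha has omega^11*8, beta has omega^14*3
Term 2: alpha has omega^9*4, beta has omega^8*6
Term 3: alpha has omega^3*7, beta has omega^0*0
Term 4: alpha has omega^1*4, beta has omega^0*0
Result: alpha < beta

alpha < beta


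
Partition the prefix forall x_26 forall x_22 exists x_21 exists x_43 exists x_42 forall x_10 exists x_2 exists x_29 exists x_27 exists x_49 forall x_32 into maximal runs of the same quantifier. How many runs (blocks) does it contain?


Alternations = 4.
Blocks = alternations + 1 = 5

5


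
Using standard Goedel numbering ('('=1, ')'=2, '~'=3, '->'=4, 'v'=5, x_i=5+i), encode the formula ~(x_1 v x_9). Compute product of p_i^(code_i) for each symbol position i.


Formula: ~(x_1 v x_9)
Symbol codes: [3, 1, 6, 5, 14, 2]
Primes: [2, 3, 5, 7, 11, 13]
p_1^3 = 2^3 = 8
p_2^1 = 3^1 = 3
p_3^6 = 5^6 = 15625
p_4^5 = 7^5 = 16807
p_5^14 = 11^14 = 379749833583241
p_6^2 = 13^2 = 169
Product = 404488114336000057988625000

404488114336000057988625000


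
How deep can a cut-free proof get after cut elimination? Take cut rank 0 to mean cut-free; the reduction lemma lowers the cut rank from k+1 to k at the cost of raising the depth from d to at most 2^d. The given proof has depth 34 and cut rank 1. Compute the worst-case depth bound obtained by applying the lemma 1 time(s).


Each rank reduction sends depth d to at most 2^d; cut rank r needs r reductions.
2_0(34) = 34
2_1(34) = 2^34 = 17179869184
Cut-free depth bound = 17179869184

17179869184


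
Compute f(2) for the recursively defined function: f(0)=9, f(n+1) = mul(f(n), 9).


f(0) = 9
f(1) = mul(f(0), 9) = mul(9, 9) = 81
f(2) = mul(f(1), 9) = mul(81, 9) = 729


729


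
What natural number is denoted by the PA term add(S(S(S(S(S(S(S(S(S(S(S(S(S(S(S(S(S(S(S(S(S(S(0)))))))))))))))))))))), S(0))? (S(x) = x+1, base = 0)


add(S^22(0), S^1(0)):
S^22(0) = 22
S^1(0) = 1
22 + 1 = 23

23


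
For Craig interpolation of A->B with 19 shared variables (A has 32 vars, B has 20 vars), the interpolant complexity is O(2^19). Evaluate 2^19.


Shared atoms = 19
Craig interpolant size bound = 2^19
= 524288

524288


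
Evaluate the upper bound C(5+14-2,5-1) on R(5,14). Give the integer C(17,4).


R(5,14) <= C(5+14-2, 5-1) = C(17, 4)
C(17, 4) = 17! / (4! * 13!)
= 2380

2380


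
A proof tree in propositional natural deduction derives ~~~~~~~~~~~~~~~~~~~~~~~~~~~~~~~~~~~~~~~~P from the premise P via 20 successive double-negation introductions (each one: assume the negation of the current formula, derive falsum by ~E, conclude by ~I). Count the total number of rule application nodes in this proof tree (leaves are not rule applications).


Each double-negation introduction (from C infer ~~C) uses 2 inference nodes: one ~E (C and ~C give falsum) and one ~I (discharge ~C).
20 double negations = 20 * 2 = 40 inference nodes.

40


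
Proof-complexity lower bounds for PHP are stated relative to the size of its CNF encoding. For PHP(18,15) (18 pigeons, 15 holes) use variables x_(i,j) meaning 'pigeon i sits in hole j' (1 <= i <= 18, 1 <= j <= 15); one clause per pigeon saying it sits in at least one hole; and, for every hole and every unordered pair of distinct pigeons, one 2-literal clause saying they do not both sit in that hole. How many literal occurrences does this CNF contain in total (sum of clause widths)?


PHP(18,15): 18 pigeons, 15 holes, 18*15 = 270 variables.
- pigeon clauses: one per pigeon -> 18 clauses of width 15 -> 270 literals
- hole clauses: 15 holes * C(18,2) = 15 * 153 -> 2295 clauses of width 2 -> 4590 literals
Total literal occurrences = 270 + 4590 = 4860

4860


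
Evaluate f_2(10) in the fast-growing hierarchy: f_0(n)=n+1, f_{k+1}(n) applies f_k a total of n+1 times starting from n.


f_2(10) = f_1^11(10)
f_1(m) = 2m + 1.
Iterating: f_1^k(n) = 2^k*(n+1) - 1.
f_2(10) = 2^11*(10+1) - 1 = 2048*11 - 1 = 22527

22527


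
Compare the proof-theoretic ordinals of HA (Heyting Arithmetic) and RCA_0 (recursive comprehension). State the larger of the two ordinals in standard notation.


Proof-theoretic ordinal of HA (Heyting Arithmetic): epsilon_0
Proof-theoretic ordinal of RCA_0 (recursive comprehension): omega^omega
Comparing: omega^omega < epsilon_0.
The larger ordinal is epsilon_0 (from HA (Heyting Arithmetic)).

epsilon_0


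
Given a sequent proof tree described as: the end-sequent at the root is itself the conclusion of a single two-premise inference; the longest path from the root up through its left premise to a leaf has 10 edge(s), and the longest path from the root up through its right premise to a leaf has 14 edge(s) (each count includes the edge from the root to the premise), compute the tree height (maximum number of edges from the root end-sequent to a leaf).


Longest path through the left premise: 10 edges (measured from the branching sequent)
Longest path through the right premise: 14 edges
Height of the subtree rooted at the branching sequent: max(10, 14) = 14
The branching sequent is the root itself.
Total height = 14

14


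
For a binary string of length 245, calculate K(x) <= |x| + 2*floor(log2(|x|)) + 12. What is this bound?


floor(log2(245)) = 7
2 * 7 = 14
K(x) <= 245 + 14 + 12 = 271

271


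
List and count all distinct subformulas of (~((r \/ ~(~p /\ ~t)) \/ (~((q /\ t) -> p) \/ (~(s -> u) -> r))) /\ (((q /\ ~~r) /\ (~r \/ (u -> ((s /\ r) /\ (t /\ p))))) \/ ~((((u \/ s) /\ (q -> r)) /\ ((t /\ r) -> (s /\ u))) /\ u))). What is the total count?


Formula: (~((r \/ ~(~p /\ ~t)) \/ (~((q /\ t) -> p) \/ (~(s -> u) -> r))) /\ (((q /\ ~~r) /\ (~r \/ (u -> ((s /\ r) /\ (t /\ p))))) \/ ~((((u \/ s) /\ (q -> r)) /\ ((t /\ r) -> (s /\ u))) /\ u)))
Subformulas found:
  1. r
  2. p
  3. q
  4. u
  5. s
  6. t
  7. ~t
  8. ~p
  9. ~r
  10. ~~r
  11. (t /\ r)
  12. (s /\ u)
  13. (s -> u)
  14. (s /\ r)
  15. (q /\ t)
  16. (u \/ s)
  17. (q -> r)
  18. (t /\ p)
  19. ~(s -> u)
  20. (q /\ ~~r)
  21. (~p /\ ~t)
  22. ~(~p /\ ~t)
  23. ((q /\ t) -> p)
  24. ~((q /\ t) -> p)
  25. (~(s -> u) -> r)
  26. (r \/ ~(~p /\ ~t))
  27. ((t /\ r) -> (s /\ u))
  28. ((u \/ s) /\ (q -> r))
  29. ((s /\ r) /\ (t /\ p))
  30. (u -> ((s /\ r) /\ (t /\ p)))
  31. (~r \/ (u -> ((s /\ r) /\ (t /\ p))))
  32. (~((q /\ t) -> p) \/ (~(s -> u) -> r))
  33. (((u \/ s) /\ (q -> r)) /\ ((t /\ r) -> (s /\ u)))
  34. ((q /\ ~~r) /\ (~r \/ (u -> ((s /\ r) /\ (t /\ p)))))
  35. ((((u \/ s) /\ (q -> r)) /\ ((t /\ r) -> (s /\ u))) /\ u)
  36. ~((((u \/ s) /\ (q -> r)) /\ ((t /\ r) -> (s /\ u))) /\ u)
  37. ((r \/ ~(~p /\ ~t)) \/ (~((q /\ t) -> p) \/ (~(s -> u) -> r)))
  38. ~((r \/ ~(~p /\ ~t)) \/ (~((q /\ t) -> p) \/ (~(s -> u) -> r)))
  39. (((q /\ ~~r) /\ (~r \/ (u -> ((s /\ r) /\ (t /\ p))))) \/ ~((((u \/ s) /\ (q -> r)) /\ ((t /\ r) -> (s /\ u))) /\ u))
  40. (~((r \/ ~(~p /\ ~t)) \/ (~((q /\ t) -> p) \/ (~(s -> u) -> r))) /\ (((q /\ ~~r) /\ (~r \/ (u -> ((s /\ r) /\ (t /\ p))))) \/ ~((((u \/ s) /\ (q -> r)) /\ ((t /\ r) -> (s /\ u))) /\ u)))
Total distinct subformulas = 40

40


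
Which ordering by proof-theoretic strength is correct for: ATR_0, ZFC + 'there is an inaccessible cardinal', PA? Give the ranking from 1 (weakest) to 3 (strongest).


Ordering by consistency strength:
1. PA
2. ATR_0
3. ZFC + 'there is an inaccessible cardinal'


ATR_0=2, ZFC + 'there is an inaccessible cardinal'=3, PA=1


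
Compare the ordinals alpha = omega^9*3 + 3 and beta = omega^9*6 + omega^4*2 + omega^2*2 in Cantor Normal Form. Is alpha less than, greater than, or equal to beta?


Compare term by term from highest exponent:
alpha = omega^9*3 + 3
beta = omega^9*6 + omega^4*2 + omega^2*2
Term 1: alpha has omega^9*3, beta has omega^9*6
Term 2: alpha has omega^0*3, beta has omega^4*2
Term 3: alpha has omega^0*0, beta has omega^2*2
Result: alpha < beta

alpha < beta


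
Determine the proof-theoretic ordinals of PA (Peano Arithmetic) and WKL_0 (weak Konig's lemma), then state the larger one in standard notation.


Proof-theoretic ordinal of PA (Peano Arithmetic): epsilon_0
Proof-theoretic ordinal of WKL_0 (weak Konig's lemma): omega^omega
Comparing: omega^omega < epsilon_0.
The larger ordinal is epsilon_0 (from PA (Peano Arithmetic)).

epsilon_0


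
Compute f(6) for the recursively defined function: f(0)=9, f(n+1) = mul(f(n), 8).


f(0) = 9
f(1) = mul(f(0), 8) = mul(9, 8) = 72
f(2) = mul(f(1), 8) = mul(72, 8) = 576
f(3) = mul(f(2), 8) = mul(576, 8) = 4608
f(4) = mul(f(3), 8) = mul(4608, 8) = 36864
f(5) = mul(f(4), 8) = mul(36864, 8) = 294912
f(6) = mul(f(5), 8) = mul(294912, 8) = 2359296


2359296


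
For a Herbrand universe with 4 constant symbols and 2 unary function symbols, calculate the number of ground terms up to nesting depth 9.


Herbrand terms by depth:
Depth 0: 4 constants
Depth 1: 8 new terms (running total: 12)
Depth 2: 16 new terms (running total: 28)
Depth 3: 32 new terms (running total: 60)
Depth 4: 64 new terms (running total: 124)
Depth 5: 128 new terms (running total: 252)
Depth 6: 256 new terms (running total: 508)
Depth 7: 512 new terms (running total: 1020)
Depth 8: 1024 new terms (running total: 2044)
Depth 9: 2048 new terms (running total: 4092)
Total distinct ground terms = 4092

4092


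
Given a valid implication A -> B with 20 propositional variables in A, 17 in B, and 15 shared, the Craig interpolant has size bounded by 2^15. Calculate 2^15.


Shared atoms = 15
Craig interpolant size bound = 2^15
= 32768

32768


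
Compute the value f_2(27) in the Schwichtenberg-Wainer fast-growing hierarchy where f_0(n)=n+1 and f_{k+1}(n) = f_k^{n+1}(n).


f_2(27) = f_1^28(27)
f_1(m) = 2m + 1.
Iterating: f_1^k(n) = 2^k*(n+1) - 1.
f_2(27) = 2^28*(27+1) - 1 = 268435456*28 - 1 = 7516192767

7516192767


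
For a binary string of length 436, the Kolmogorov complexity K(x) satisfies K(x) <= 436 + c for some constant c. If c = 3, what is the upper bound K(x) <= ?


K(x) <= |x| + c = 436 + 3 = 439

439


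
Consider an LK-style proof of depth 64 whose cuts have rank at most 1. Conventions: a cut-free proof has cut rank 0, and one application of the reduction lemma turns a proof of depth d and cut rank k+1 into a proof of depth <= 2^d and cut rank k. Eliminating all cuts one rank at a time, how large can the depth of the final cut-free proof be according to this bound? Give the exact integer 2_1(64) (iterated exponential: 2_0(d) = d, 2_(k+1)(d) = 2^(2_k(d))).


Each rank reduction sends depth d to at most 2^d; cut rank r needs r reductions.
2_0(64) = 64
2_1(64) = 2^64 = 18446744073709551616
Cut-free depth bound = 18446744073709551616

18446744073709551616


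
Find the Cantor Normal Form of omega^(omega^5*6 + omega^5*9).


omega^(omega^5*6 + omega^5*9):
Both terms of the exponent have the same exponent 5, so they merge: omega^5*6 + omega^5*9 = omega^5*(6+9) = omega^5*15.
omega raised to a CNF ordinal is a single CNF term: Result = omega^(omega^5*15)

omega^(omega^5*15)


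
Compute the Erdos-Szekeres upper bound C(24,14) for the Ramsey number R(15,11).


R(15,11) <= C(15+11-2, 15-1) = C(24, 14)
C(24, 14) = 24! / (14! * 10!)
= 1961256

1961256


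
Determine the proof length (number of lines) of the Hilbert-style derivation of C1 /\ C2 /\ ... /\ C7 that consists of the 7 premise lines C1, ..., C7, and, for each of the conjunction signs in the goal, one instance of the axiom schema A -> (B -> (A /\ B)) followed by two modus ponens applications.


Conjoining 7 premises:
- 7 premise lines
- the goal has 6 conjunction signs; each costs 1 axiom instance + 2 MP = 3 lines: 3 * 6 = 18
Total = 7 + 18 = 25 lines.

25


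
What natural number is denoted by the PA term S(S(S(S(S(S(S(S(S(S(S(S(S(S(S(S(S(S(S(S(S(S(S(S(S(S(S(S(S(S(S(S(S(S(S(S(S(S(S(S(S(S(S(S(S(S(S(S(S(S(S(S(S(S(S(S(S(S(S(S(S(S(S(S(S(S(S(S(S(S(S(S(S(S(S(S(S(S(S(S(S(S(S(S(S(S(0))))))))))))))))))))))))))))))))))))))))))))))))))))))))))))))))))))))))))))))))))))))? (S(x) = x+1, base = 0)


Counting successors applied to 0:
86 applications of S to 0 = 86

86


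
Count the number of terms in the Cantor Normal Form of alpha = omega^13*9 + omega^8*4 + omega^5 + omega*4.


CNF: omega^13*9 + omega^8*4 + omega^5 + omega*4
Count the summands separated by '+':
  term 1: omega^13*9
  term 2: omega^8*4
  term 3: omega^5
  term 4: omega*4
Total terms = 4

4


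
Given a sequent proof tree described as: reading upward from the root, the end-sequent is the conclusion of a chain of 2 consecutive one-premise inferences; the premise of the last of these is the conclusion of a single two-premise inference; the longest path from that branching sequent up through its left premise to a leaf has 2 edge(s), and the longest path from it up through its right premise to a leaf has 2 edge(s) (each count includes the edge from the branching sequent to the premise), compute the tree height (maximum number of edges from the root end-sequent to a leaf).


Longest path through the left premise: 2 edges (measured from the branching sequent)
Longest path through the right premise: 2 edges
Height of the subtree rooted at the branching sequent: max(2, 2) = 2
The branching sequent sits 2 edges above the root (the chain of one-premise inferences), so height = 2 + 2 = 4

4


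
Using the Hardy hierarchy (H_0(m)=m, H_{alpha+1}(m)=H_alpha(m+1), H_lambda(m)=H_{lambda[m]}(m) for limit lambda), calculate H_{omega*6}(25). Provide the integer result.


H_{omega*6}(25):
For the Hardy hierarchy, H_{omega*k}(n) = 2^k * n.
2^6 = 64.
64 * 25 = 1600

1600


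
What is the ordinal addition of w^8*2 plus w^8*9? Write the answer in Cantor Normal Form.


Ordinal addition w^8*2 + w^8*9:
Both terms have the same exponent 8.
w^e*c + w^e*d = w^e*(c+d).
Result = w^8*(2+9) = w^8*11

w^8*11


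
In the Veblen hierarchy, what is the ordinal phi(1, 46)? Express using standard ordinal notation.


phi(1, 46):
phi(1, beta) = epsilon_beta (the beta-th epsilon number).
phi(1, 46) = epsilon_46

epsilon_46


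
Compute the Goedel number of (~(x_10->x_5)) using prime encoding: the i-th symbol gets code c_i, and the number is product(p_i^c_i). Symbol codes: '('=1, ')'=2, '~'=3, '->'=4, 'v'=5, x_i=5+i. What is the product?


Formula: (~(x_10->x_5))
Symbol codes: [1, 3, 1, 15, 4, 10, 2, 2]
Primes: [2, 3, 5, 7, 11, 13, 17, 19]
p_1^1 = 2^1 = 2
p_2^3 = 3^3 = 27
p_3^1 = 5^1 = 5
p_4^15 = 7^15 = 4747561509943
p_5^4 = 11^4 = 14641
p_6^10 = 13^10 = 137858491849
p_7^2 = 17^2 = 289
p_8^2 = 19^2 = 361
Product = 269925349727344975615560442141518210

269925349727344975615560442141518210


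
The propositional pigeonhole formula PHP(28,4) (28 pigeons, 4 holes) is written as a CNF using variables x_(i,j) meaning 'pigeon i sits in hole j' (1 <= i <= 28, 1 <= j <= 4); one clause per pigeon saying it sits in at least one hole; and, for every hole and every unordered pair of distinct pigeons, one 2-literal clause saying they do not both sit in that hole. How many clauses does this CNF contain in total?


PHP(28,4): 28 pigeons, 4 holes, 28*4 = 112 variables.
- pigeon clauses: one per pigeon -> 28 clauses
- hole clauses: 4 holes * C(28,2) = 4 * 378 -> 1512 clauses
Total clauses = 28 + 1512 = 1540

1540


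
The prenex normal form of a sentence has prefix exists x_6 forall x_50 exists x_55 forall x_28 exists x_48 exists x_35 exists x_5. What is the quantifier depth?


Quantifier prefix has 7 quantifier symbols.
Quantifier depth = 7

7


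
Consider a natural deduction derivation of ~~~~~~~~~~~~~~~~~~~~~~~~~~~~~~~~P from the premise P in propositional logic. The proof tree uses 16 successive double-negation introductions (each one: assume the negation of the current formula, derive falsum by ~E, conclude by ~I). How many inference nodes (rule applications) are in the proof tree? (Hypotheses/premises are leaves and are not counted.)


Each double-negation introduction (from C infer ~~C) uses 2 inference nodes: one ~E (C and ~C give falsum) and one ~I (discharge ~C).
16 double negations = 16 * 2 = 32 inference nodes.

32


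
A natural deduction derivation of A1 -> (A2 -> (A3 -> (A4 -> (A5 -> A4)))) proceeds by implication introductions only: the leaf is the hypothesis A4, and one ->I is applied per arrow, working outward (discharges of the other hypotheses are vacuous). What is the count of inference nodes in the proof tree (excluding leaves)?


The formula has 5 arrows (->); its innermost consequent A4 is one of the antecedents,
so the proof starts from the hypothesis leaf A4 (not a rule application) and closes one arrow per ->I.
Building A1 -> (A2 -> (A3 -> (A4 -> (A5 -> A4)))) therefore takes 5 nested implication introductions.
Total inference nodes = 5

5


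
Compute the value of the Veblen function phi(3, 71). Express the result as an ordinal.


phi(3, 71):
phi(3, beta) = eta_beta (the beta-th eta number, fixed point of zeta).
phi(3, 71) = eta_71

eta_71


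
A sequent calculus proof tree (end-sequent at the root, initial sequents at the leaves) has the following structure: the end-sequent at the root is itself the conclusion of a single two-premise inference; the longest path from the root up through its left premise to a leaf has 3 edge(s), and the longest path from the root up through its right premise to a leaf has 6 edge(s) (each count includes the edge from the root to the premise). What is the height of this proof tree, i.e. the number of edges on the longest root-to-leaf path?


Longest path through the left premise: 3 edges (measured from the branching sequent)
Longest path through the right premise: 6 edges
Height of the subtree rooted at the branching sequent: max(3, 6) = 6
The branching sequent is the root itself.
Total height = 6

6


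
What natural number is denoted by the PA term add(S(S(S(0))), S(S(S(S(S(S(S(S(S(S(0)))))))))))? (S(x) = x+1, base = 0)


add(S^3(0), S^10(0)):
S^3(0) = 3
S^10(0) = 10
3 + 10 = 13

13


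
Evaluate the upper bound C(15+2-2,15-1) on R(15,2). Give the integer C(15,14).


R(15,2) <= C(15+2-2, 15-1) = C(15, 14)
C(15, 14) = 15! / (14! * 1!)
= 15

15


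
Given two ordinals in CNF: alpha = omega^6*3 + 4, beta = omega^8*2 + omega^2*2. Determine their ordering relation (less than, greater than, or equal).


Compare term by term from highest exponent:
alpha = omega^6*3 + 4
beta = omega^8*2 + omega^2*2
Term 1: alpha has omega^6*3, beta has omega^8*2
Term 2: alpha has omega^0*4, beta has omega^2*2
Result: alpha < beta

alpha < beta


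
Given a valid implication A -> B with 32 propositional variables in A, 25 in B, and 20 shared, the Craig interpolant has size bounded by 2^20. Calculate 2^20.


Shared atoms = 20
Craig interpolant size bound = 2^20
= 1048576

1048576


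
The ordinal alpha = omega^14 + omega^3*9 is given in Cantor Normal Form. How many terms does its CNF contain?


CNF: omega^14 + omega^3*9
Count the summands separated by '+':
  term 1: omega^14
  term 2: omega^3*9
Total terms = 2

2


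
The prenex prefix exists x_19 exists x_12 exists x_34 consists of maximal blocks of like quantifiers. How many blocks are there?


Alternations = 0.
Blocks = alternations + 1 = 1

1


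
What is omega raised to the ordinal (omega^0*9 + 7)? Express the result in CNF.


omega^(omega^0*9 + 7):
omega^0 = 1, so the exponent is 9 + 7 = 16 (finite ordinal addition).
Result = omega^16, already a single CNF term.

omega^16


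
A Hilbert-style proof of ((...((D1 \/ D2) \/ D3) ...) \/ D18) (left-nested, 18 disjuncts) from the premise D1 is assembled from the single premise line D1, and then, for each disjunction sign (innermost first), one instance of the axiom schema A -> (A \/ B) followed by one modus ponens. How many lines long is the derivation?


Building the left-nested 18-ary disjunction from D1:
- 1 premise line (D1)
- 18 disjuncts means 17 disjunction signs; each needs 1 axiom instance + 1 MP = 2 lines: 2 * 17 = 34
Total = 1 + 34 = 35 lines.

35


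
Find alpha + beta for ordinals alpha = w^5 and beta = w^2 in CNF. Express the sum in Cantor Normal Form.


Ordinal addition w^5 + w^2:
Leading exponent of alpha (5) > leading exponent of beta (2).
Since alpha's term has higher exponent than beta's leading term,
the sum is simply alpha followed by beta.
Result = w^5 + w^2

w^5 + w^2


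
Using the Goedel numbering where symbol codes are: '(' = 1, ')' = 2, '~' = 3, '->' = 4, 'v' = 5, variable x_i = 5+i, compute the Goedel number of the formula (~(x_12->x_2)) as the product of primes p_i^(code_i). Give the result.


Formula: (~(x_12->x_2))
Symbol codes: [1, 3, 1, 17, 4, 7, 2, 2]
Primes: [2, 3, 5, 7, 11, 13, 17, 19]
p_1^1 = 2^1 = 2
p_2^3 = 3^3 = 27
p_3^1 = 5^1 = 5
p_4^17 = 7^17 = 232630513987207
p_5^4 = 11^4 = 14641
p_6^7 = 13^7 = 62748517
p_7^2 = 17^2 = 289
p_8^2 = 19^2 = 361
Product = 6020183038980384071535030343620570

6020183038980384071535030343620570


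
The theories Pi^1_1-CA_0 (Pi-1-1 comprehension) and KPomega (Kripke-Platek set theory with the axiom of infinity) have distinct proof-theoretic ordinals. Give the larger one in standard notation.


Proof-theoretic ordinal of Pi^1_1-CA_0 (Pi-1-1 comprehension): psi_0(Omega_omega)
Proof-theoretic ordinal of KPomega (Kripke-Platek set theory with the axiom of infinity): psi_0(epsilon_{Omega+1})
Comparing: psi_0(epsilon_{Omega+1}) < psi_0(Omega_omega).
The larger ordinal is psi_0(Omega_omega) (from Pi^1_1-CA_0 (Pi-1-1 comprehension)).

psi_0(Omega_omega)


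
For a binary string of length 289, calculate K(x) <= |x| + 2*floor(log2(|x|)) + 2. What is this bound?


floor(log2(289)) = 8
2 * 8 = 16
K(x) <= 289 + 16 + 2 = 307

307


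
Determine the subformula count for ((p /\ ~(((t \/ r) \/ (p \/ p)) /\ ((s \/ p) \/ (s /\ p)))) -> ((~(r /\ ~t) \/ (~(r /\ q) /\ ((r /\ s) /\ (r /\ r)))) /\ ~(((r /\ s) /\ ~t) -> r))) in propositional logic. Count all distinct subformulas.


Formula: ((p /\ ~(((t \/ r) \/ (p \/ p)) /\ ((s \/ p) \/ (s /\ p)))) -> ((~(r /\ ~t) \/ (~(r /\ q) /\ ((r /\ s) /\ (r /\ r)))) /\ ~(((r /\ s) /\ ~t) -> r)))
Subformulas found:
  1. r
  2. p
  3. q
  4. s
  5. t
  6. ~t
  7. (t \/ r)
  8. (r /\ s)
  9. (p \/ p)
  10. (s /\ p)
  11. (r /\ r)
  12. (r /\ q)
  13. (s \/ p)
  14. (r /\ ~t)
  15. ~(r /\ q)
  16. ~(r /\ ~t)
  17. ((r /\ s) /\ ~t)
  18. ((r /\ s) /\ (r /\ r))
  19. ((s \/ p) \/ (s /\ p))
  20. ((t \/ r) \/ (p \/ p))
  21. (((r /\ s) /\ ~t) -> r)
  22. ~(((r /\ s) /\ ~t) -> r)
  23. (~(r /\ q) /\ ((r /\ s) /\ (r /\ r)))
  24. (((t \/ r) \/ (p \/ p)) /\ ((s \/ p) \/ (s /\ p)))
  25. ~(((t \/ r) \/ (p \/ p)) /\ ((s \/ p) \/ (s /\ p)))
  26. (~(r /\ ~t) \/ (~(r /\ q) /\ ((r /\ s) /\ (r /\ r))))
  27. (p /\ ~(((t \/ r) \/ (p \/ p)) /\ ((s \/ p) \/ (s /\ p))))
  28. ((~(r /\ ~t) \/ (~(r /\ q) /\ ((r /\ s) /\ (r /\ r)))) /\ ~(((r /\ s) /\ ~t) -> r))
  29. ((p /\ ~(((t \/ r) \/ (p \/ p)) /\ ((s \/ p) \/ (s /\ p)))) -> ((~(r /\ ~t) \/ (~(r /\ q) /\ ((r /\ s) /\ (r /\ r)))) /\ ~(((r /\ s) /\ ~t) -> r)))
Total distinct subformulas = 29

29


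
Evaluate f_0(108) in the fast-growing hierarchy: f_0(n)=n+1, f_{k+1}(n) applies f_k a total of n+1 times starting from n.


f_0(108) = 108 + 1 = 109

109


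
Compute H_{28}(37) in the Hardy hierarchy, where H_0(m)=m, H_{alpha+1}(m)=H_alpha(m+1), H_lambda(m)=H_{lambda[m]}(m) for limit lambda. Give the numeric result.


H_28(37):
For finite ordinals k, H_k(n) = n + k (each successor step adds 1).
H_28(37) = 37 + 28 = 65

65


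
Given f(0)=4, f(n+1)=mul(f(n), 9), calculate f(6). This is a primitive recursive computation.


f(0) = 4
f(1) = mul(f(0), 9) = mul(4, 9) = 36
f(2) = mul(f(1), 9) = mul(36, 9) = 324
f(3) = mul(f(2), 9) = mul(324, 9) = 2916
f(4) = mul(f(3), 9) = mul(2916, 9) = 26244
f(5) = mul(f(4), 9) = mul(26244, 9) = 236196
f(6) = mul(f(5), 9) = mul(236196, 9) = 2125764


2125764


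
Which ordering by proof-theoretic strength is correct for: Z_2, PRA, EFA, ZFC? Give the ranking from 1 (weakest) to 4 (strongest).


Ordering by consistency strength:
1. EFA
2. PRA
3. Z_2
4. ZFC


Z_2=3, PRA=2, EFA=1, ZFC=4


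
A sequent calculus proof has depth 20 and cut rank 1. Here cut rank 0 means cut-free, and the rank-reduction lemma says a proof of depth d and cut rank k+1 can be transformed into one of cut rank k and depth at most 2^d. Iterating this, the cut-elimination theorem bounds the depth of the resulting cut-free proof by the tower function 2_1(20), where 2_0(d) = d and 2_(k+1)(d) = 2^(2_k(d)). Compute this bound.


Each rank reduction sends depth d to at most 2^d; cut rank r needs r reductions.
2_0(20) = 20
2_1(20) = 2^20 = 1048576
Cut-free depth bound = 1048576

1048576


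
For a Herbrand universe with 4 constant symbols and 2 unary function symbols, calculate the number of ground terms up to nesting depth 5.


Herbrand terms by depth:
Depth 0: 4 constants
Depth 1: 8 new terms (running total: 12)
Depth 2: 16 new terms (running total: 28)
Depth 3: 32 new terms (running total: 60)
Depth 4: 64 new terms (running total: 124)
Depth 5: 128 new terms (running total: 252)
Total distinct ground terms = 252

252


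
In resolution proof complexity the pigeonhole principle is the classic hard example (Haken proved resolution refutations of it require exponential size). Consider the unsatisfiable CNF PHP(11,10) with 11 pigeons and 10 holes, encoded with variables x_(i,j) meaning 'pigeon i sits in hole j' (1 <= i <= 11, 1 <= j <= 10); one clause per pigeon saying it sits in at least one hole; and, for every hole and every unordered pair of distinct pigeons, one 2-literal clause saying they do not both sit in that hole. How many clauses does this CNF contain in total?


PHP(11,10): 11 pigeons, 10 holes, 11*10 = 110 variables.
- pigeon clauses: one per pigeon -> 11 clauses
- hole clauses: 10 holes * C(11,2) = 10 * 55 -> 550 clauses
Total clauses = 11 + 550 = 561

561


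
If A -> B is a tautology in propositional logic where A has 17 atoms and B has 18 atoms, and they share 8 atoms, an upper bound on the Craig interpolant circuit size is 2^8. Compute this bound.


Shared atoms = 8
Craig interpolant size bound = 2^8
= 256

256


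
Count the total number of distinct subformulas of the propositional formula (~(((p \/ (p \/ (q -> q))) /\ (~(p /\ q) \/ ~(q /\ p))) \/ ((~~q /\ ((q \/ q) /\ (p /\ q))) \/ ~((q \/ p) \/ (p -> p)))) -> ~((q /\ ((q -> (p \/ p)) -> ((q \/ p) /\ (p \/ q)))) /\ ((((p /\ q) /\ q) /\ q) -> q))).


Formula: (~(((p \/ (p \/ (q -> q))) /\ (~(p /\ q) \/ ~(q /\ p))) \/ ((~~q /\ ((q \/ q) /\ (p /\ q))) \/ ~((q \/ p) \/ (p -> p)))) -> ~((q /\ ((q -> (p \/ p)) -> ((q \/ p) /\ (p \/ q)))) /\ ((((p /\ q) /\ q) /\ q) -> q)))
Subformulas found:
  1. p
  2. q
  3. ~q
  4. ~~q
  5. (q /\ p)
  6. (q \/ p)
  7. (p /\ q)
  8. (q -> q)
  9. (p -> p)
  10. (p \/ p)
  11. (p \/ q)
  12. (q \/ q)
  13. ~(q /\ p)
  14. ~(p /\ q)
  15. (q -> (p \/ p))
  16. (p \/ (q -> q))
  17. ((p /\ q) /\ q)
  18. (p \/ (p \/ (q -> q)))
  19. ((q \/ p) /\ (p \/ q))
  20. (((p /\ q) /\ q) /\ q)
  21. ((q \/ p) \/ (p -> p))
  22. ((q \/ q) /\ (p /\ q))
  23. ~((q \/ p) \/ (p -> p))
  24. (~(p /\ q) \/ ~(q /\ p))
  25. ((((p /\ q) /\ q) /\ q) -> q)
  26. (~~q /\ ((q \/ q) /\ (p /\ q)))
  27. ((q -> (p \/ p)) -> ((q \/ p) /\ (p \/ q)))
  28. (q /\ ((q -> (p \/ p)) -> ((q \/ p) /\ (p \/ q))))
  29. ((p \/ (p \/ (q -> q))) /\ (~(p /\ q) \/ ~(q /\ p)))
  30. ((~~q /\ ((q \/ q) /\ (p /\ q))) \/ ~((q \/ p) \/ (p -> p)))
  31. ((q /\ ((q -> (p \/ p)) -> ((q \/ p) /\ (p \/ q)))) /\ ((((p /\ q) /\ q) /\ q) -> q))
  32. ~((q /\ ((q -> (p \/ p)) -> ((q \/ p) /\ (p \/ q)))) /\ ((((p /\ q) /\ q) /\ q) -> q))
  33. (((p \/ (p \/ (q -> q))) /\ (~(p /\ q) \/ ~(q /\ p))) \/ ((~~q /\ ((q \/ q) /\ (p /\ q))) \/ ~((q \/ p) \/ (p -> p))))
  34. ~(((p \/ (p \/ (q -> q))) /\ (~(p /\ q) \/ ~(q /\ p))) \/ ((~~q /\ ((q \/ q) /\ (p /\ q))) \/ ~((q \/ p) \/ (p -> p))))
  35. (~(((p \/ (p \/ (q -> q))) /\ (~(p /\ q) \/ ~(q /\ p))) \/ ((~~q /\ ((q \/ q) /\ (p /\ q))) \/ ~((q \/ p) \/ (p -> p)))) -> ~((q /\ ((q -> (p \/ p)) -> ((q \/ p) /\ (p \/ q)))) /\ ((((p /\ q) /\ q) /\ q) -> q)))
Total distinct subformulas = 35

35


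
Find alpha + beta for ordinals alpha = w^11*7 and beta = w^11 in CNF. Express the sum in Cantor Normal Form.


Ordinal addition w^11*7 + w^11:
Both terms have the same exponent 11.
w^e*c + w^e*d = w^e*(c+d).
Result = w^11*(7+1) = w^11*8

w^11*8


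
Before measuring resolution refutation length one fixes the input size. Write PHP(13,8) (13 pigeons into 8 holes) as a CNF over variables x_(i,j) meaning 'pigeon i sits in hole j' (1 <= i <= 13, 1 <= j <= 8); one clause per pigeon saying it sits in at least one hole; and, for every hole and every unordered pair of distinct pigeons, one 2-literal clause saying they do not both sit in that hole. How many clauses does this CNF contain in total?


PHP(13,8): 13 pigeons, 8 holes, 13*8 = 104 variables.
- pigeon clauses: one per pigeon -> 13 clauses
- hole clauses: 8 holes * C(13,2) = 8 * 78 -> 624 clauses
Total clauses = 13 + 624 = 637

637
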